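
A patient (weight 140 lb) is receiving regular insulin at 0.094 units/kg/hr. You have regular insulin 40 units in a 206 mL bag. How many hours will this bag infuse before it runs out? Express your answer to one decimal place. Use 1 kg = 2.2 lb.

6.7 hours

Weight = 140 lb ÷ 2.2 lb/kg = 63.63636 kg
Dose = 0.094 units/kg/hr × 63.63636 kg = 5.981818 units/hr
Concentration = 40 units ÷ 206 mL = 0.1941748 units/mL
Rate = 5.981818 units/hr ÷ 0.1941748 units/mL = 30.80636 mL/hr
Duration = 206 mL ÷ 30.80636 mL/hr = 6.68693 hr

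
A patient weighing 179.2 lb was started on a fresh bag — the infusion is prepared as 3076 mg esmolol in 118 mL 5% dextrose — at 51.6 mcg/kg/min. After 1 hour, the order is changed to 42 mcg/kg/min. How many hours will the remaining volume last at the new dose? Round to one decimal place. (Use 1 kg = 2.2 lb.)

13.8 hours

Initial rate:
Weight = 179.2 lb ÷ 2.2 lb/kg = 81.45455 kg
Dose = 51.6 mcg/kg/min × 81.45455 kg = 4203.055 mcg/min
4203.055 mcg/min × 60 min/hr = 252183.3 mcg/hr
Concentration = 3076 mg ÷ 118 mL = 26.0678 mg/mL = 26067.8 mcg/mL
Rate = 252183.3 mcg/hr ÷ 26067.8 mcg/mL = 9.674131 mL/hr
Volume infused so far = 9.674131 mL/hr × 1 hr = 9.674131 mL
Volume remaining = 118 − 9.674131 = 108.3259 mL
New rate:
Dose = 42 mcg/kg/min × 81.45455 kg = 3421.091 mcg/min
3421.091 mcg/min × 60 min/hr = 205265.5 mcg/hr
Rate = 205265.5 mcg/hr ÷ 26067.8 mcg/mL = 7.874292 mL/hr
Time remaining = 108.3259 mL ÷ 7.874292 mL/hr = 13.7569 hr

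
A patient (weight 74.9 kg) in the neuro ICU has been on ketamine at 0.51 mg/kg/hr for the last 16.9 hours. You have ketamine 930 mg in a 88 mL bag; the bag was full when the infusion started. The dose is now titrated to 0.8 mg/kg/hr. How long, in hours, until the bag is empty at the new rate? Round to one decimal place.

4.7 hours

Initial rate:
Dose = 0.51 mg/kg/hr × 74.9 kg = 38.199 mg/hr
Concentration = 930 mg ÷ 88 mL = 10.56818 mg/mL
Rate = 38.199 mg/hr ÷ 10.56818 mg/mL = 3.614529 mL/hr
Volume infused so far = 3.614529 mL/hr × 16.9 hr = 61.08554 mL
Volume remaining = 88 − 61.08554 = 26.91446 mL
New rate:
Dose = 0.8 mg/kg/hr × 74.9 kg = 59.92 mg/hr
Rate = 59.92 mg/hr ÷ 10.56818 mg/mL = 5.669849 mL/hr
Time remaining = 26.91446 mL ÷ 5.669849 mL/hr = 4.746944 hr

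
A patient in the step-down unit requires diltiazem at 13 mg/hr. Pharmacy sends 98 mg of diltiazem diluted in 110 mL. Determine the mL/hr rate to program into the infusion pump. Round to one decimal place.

14.6 mL/hr

Concentration = 98 mg ÷ 110 mL = 0.8909091 mg/mL
Rate = 13 mg/hr ÷ 0.8909091 mg/mL = 14.59184 mL/hr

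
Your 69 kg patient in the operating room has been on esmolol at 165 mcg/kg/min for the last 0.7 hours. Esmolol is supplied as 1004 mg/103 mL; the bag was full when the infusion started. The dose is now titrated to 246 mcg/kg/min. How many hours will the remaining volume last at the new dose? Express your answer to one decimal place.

Initial rate:
Dose = 165 mcg/kg/min × 69 kg = 11385 mcg/min
11385 mcg/min × 60 min/hr = 683100 mcg/hr
Concentration = 1004 mg ÷ 103 mL = 9.747573 mg/mL = 9747.573 mcg/mL
Rate = 683100 mcg/hr ÷ 9747.573 mcg/mL = 70.07898 mL/hr
Volume infused so far = 70.07898 mL/hr × 0.7 hr = 49.05529 mL
Volume remaining = 103 − 49.05529 = 53.94471 mL
New rate:
Dose = 246 mcg/kg/min × 69 kg = 16974 mcg/min
16974 mcg/min × 60 min/hr = 1018440 mcg/hr
Rate = 1018440 mcg/hr ÷ 9747.573 mcg/mL = 104.4814 mL/hr
Time remaining = 53.94471 mL ÷ 104.4814 mL/hr = 0.5163093 hr

0.5 hours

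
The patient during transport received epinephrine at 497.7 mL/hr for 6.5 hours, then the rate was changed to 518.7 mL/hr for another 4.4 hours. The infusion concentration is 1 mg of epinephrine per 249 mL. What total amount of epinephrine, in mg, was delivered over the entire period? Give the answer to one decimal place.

22.2 mg

Concentration = 1 mg ÷ 249 mL = 0.004016064 mg/mL
Stage 1: 497.7 mL/hr × 6.5 hr = 3235.05 mL → 3235.05 mL × 0.004016064 mg/mL = 12.99217 mg
Stage 2: 518.7 mL/hr × 4.4 hr = 2282.28 mL → 2282.28 mL × 0.004016064 mg/mL = 9.165783 mg
Total = 12.99217 + 9.165783 = 22.15795 mg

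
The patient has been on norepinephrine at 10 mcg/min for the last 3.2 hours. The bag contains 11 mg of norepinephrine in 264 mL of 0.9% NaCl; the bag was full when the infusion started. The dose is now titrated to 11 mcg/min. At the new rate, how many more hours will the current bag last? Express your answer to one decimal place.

13.8 hours

Initial rate:
10 mcg/min × 60 min/hr = 600 mcg/hr
Concentration = 11 mg ÷ 264 mL = 0.04166667 mg/mL = 41.66667 mcg/mL
Rate = 600 mcg/hr ÷ 41.66667 mcg/mL = 14.4 mL/hr
Volume infused so far = 14.4 mL/hr × 3.2 hr = 46.08 mL
Volume remaining = 264 − 46.08 = 217.92 mL
New rate:
11 mcg/min × 60 min/hr = 660 mcg/hr
Rate = 660 mcg/hr ÷ 41.66667 mcg/mL = 15.84 mL/hr
Time remaining = 217.92 mL ÷ 15.84 mL/hr = 13.75758 hr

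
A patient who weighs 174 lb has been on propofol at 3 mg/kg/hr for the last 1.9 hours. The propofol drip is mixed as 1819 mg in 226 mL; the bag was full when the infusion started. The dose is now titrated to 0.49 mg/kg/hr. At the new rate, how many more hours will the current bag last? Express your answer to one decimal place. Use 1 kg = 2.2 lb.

35.3 hours

Initial rate:
Weight = 174 lb ÷ 2.2 lb/kg = 79.09091 kg
Dose = 3 mg/kg/hr × 79.09091 kg = 237.2727 mg/hr
Concentration = 1819 mg ÷ 226 mL = 8.048673 mg/mL
Rate = 237.2727 mg/hr ÷ 8.048673 mg/mL = 29.47973 mL/hr
Volume infused so far = 29.47973 mL/hr × 1.9 hr = 56.01149 mL
Volume remaining = 226 − 56.01149 = 169.9885 mL
New rate:
Dose = 0.49 mg/kg/hr × 79.09091 kg = 38.75455 mg/hr
Rate = 38.75455 mg/hr ÷ 8.048673 mg/mL = 4.815023 mL/hr
Time remaining = 169.9885 mL ÷ 4.815023 mL/hr = 35.30378 hr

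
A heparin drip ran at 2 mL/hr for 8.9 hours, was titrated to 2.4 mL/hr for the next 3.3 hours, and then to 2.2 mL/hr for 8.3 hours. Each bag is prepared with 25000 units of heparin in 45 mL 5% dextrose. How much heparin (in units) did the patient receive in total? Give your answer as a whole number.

24433 units

Concentration = 25000 units ÷ 45 mL = 555.5556 units/mL
Stage 1: 2 mL/hr × 8.9 hr = 17.8 mL → 17.8 mL × 555.5556 units/mL = 9888.889 units
Stage 2: 2.4 mL/hr × 3.3 hr = 7.92 mL → 7.92 mL × 555.5556 units/mL = 4400 units
Stage 3: 2.2 mL/hr × 8.3 hr = 18.26 mL → 18.26 mL × 555.5556 units/mL = 10144.44 units
Total = 9888.889 + 4400 + 10144.44 = 24433.33 units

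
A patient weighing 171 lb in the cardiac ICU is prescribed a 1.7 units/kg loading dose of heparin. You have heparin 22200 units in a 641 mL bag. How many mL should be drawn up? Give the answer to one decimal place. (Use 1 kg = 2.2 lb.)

3.8 mL

Weight = 171 lb ÷ 2.2 lb/kg = 77.72727 kg
Dose = 1.7 units/kg × 77.72727 kg = 132.1364 units
Concentration = 22200 units ÷ 641 mL = 34.63339 units/mL
Volume = 132.1364 units ÷ 34.63339 units/mL = 3.815289 mL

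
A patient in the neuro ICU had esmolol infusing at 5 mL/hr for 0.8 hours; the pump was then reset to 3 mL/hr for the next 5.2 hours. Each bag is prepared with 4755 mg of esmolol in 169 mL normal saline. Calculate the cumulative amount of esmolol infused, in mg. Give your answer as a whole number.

551 mg

Concentration = 4755 mg ÷ 169 mL = 28.13609 mg/mL
Stage 1: 5 mL/hr × 0.8 hr = 4 mL → 4 mL × 28.13609 mg/mL = 112.5444 mg
Stage 2: 3 mL/hr × 5.2 hr = 15.6 mL → 15.6 mL × 28.13609 mg/mL = 438.9231 mg
Total = 112.5444 + 438.9231 = 551.4675 mg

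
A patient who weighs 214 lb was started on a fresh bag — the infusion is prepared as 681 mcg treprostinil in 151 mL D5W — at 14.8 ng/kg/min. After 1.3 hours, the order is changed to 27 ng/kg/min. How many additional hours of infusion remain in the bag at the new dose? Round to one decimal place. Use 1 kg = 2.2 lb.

Initial rate:
Weight = 214 lb ÷ 2.2 lb/kg = 97.27273 kg
Dose = 14.8 ng/kg/min × 97.27273 kg = 1439.636 ng/min
1439.636 ng/min × 60 min/hr = 86378.18 ng/hr
Concentration = 681 mcg ÷ 151 mL = 4.509934 mcg/mL = 4509.934 ng/mL
Rate = 86378.18 ng/hr ÷ 4509.934 ng/mL = 19.15287 mL/hr
Volume infused so far = 19.15287 mL/hr × 1.3 hr = 24.89873 mL
Volume remaining = 151 − 24.89873 = 126.1013 mL
New rate:
Dose = 27 ng/kg/min × 97.27273 kg = 2626.364 ng/min
2626.364 ng/min × 60 min/hr = 157581.8 ng/hr
Rate = 157581.8 ng/hr ÷ 4509.934 ng/mL = 34.94105 mL/hr
Time remaining = 126.1013 mL ÷ 34.94105 mL/hr = 3.608972 hr

3.6 hours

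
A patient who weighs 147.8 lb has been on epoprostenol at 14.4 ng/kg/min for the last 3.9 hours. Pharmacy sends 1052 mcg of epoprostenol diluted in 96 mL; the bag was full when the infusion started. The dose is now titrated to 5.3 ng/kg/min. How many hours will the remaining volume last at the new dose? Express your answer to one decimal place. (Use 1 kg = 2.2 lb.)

Initial rate:
Weight = 147.8 lb ÷ 2.2 lb/kg = 67.18182 kg
Dose = 14.4 ng/kg/min × 67.18182 kg = 967.4182 ng/min
967.4182 ng/min × 60 min/hr = 58045.09 ng/hr
Concentration = 1052 mcg ÷ 96 mL = 10.95833 mcg/mL = 10958.33 ng/mL
Rate = 58045.09 ng/hr ÷ 10958.33 ng/mL = 5.29689 mL/hr
Volume infused so far = 5.29689 mL/hr × 3.9 hr = 20.65787 mL
Volume remaining = 96 − 20.65787 = 75.34213 mL
New rate:
Dose = 5.3 ng/kg/min × 67.18182 kg = 356.0636 ng/min
356.0636 ng/min × 60 min/hr = 21363.82 ng/hr
Rate = 21363.82 ng/hr ÷ 10958.33 ng/mL = 1.94955 mL/hr
Time remaining = 75.34213 mL ÷ 1.94955 mL/hr = 38.64591 hr

38.6 hours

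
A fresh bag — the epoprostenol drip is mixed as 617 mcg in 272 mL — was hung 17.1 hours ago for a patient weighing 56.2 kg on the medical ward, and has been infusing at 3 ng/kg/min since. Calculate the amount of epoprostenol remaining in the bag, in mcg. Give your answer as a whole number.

Dose = 3 ng/kg/min × 56.2 kg = 168.6 ng/min
168.6 ng/min × 60 min/hr = 10116 ng/hr
Concentration = 617 mcg ÷ 272 mL = 2.268382 mcg/mL = 2268.382 ng/mL
Rate = 10116 ng/hr ÷ 2268.382 ng/mL = 4.459566 mL/hr
Volume infused = 4.459566 mL/hr × 17.1 hr = 76.25857 mL
Volume remaining = 272 − 76.25857 = 195.7414 mL
Drug remaining = 195.7414 mL × 2268.382 ng/mL = 444016.4 ng = 444.0164 mcg

444 mcg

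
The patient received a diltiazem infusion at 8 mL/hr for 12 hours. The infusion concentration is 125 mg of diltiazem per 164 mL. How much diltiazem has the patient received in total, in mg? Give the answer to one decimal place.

Concentration = 125 mg ÷ 164 mL = 0.7621951 mg/mL
Drug rate = 8 mL/hr × 0.7621951 mg/mL = 6.097561 mg/hr
Total = 6.097561 mg/hr × 12 hr = 73.17073 mg

73.2 mg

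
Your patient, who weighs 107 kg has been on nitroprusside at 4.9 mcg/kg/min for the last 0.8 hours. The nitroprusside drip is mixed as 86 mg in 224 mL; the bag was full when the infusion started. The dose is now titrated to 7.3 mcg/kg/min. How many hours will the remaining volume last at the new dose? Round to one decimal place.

1.3 hours

Initial rate:
Dose = 4.9 mcg/kg/min × 107 kg = 524.3 mcg/min
524.3 mcg/min × 60 min/hr = 31458 mcg/hr
Concentration = 86 mg ÷ 224 mL = 0.3839286 mg/mL = 383.9286 mcg/mL
Rate = 31458 mcg/hr ÷ 383.9286 mcg/mL = 81.93712 mL/hr
Volume infused so far = 81.93712 mL/hr × 0.8 hr = 65.54969 mL
Volume remaining = 224 − 65.54969 = 158.4503 mL
New rate:
Dose = 7.3 mcg/kg/min × 107 kg = 781.1 mcg/min
781.1 mcg/min × 60 min/hr = 46866 mcg/hr
Rate = 46866 mcg/hr ÷ 383.9286 mcg/mL = 122.0696 mL/hr
Time remaining = 158.4503 mL ÷ 122.0696 mL/hr = 1.298033 hr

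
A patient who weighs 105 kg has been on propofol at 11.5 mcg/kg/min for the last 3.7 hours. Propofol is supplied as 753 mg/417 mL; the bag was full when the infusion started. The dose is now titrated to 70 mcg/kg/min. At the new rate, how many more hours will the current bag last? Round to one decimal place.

1.1 hours

Initial rate:
Dose = 11.5 mcg/kg/min × 105 kg = 1207.5 mcg/min
1207.5 mcg/min × 60 min/hr = 72450 mcg/hr
Concentration = 753 mg ÷ 417 mL = 1.805755 mg/mL = 1805.755 mcg/mL
Rate = 72450 mcg/hr ÷ 1805.755 mcg/mL = 40.12171 mL/hr
Volume infused so far = 40.12171 mL/hr × 3.7 hr = 148.4503 mL
Volume remaining = 417 − 148.4503 = 268.5497 mL
New rate:
Dose = 70 mcg/kg/min × 105 kg = 7350 mcg/min
7350 mcg/min × 60 min/hr = 441000 mcg/hr
Rate = 441000 mcg/hr ÷ 1805.755 mcg/mL = 244.2191 mL/hr
Time remaining = 268.5497 mL ÷ 244.2191 mL/hr = 1.099626 hr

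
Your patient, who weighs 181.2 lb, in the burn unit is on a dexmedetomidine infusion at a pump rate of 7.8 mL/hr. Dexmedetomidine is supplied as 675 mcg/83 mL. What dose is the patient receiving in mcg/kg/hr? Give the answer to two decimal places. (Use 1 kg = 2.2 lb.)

0.77 mcg/kg/hr

Weight = 181.2 lb ÷ 2.2 lb/kg = 82.36364 kg
Concentration = 675 mcg ÷ 83 mL = 8.13253 mcg/mL
Drug rate = 7.8 mL/hr × 8.13253 mcg/mL = 63.43373 mcg/hr
63.43373 mcg/hr ÷ 82.36364 kg = 0.7701668 mcg/kg/hr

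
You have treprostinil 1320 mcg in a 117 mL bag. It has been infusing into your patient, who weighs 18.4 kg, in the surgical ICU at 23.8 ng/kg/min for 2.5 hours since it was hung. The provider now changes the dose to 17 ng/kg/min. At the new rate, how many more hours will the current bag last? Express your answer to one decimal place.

Initial rate:
Dose = 23.8 ng/kg/min × 18.4 kg = 437.92 ng/min
437.92 ng/min × 60 min/hr = 26275.2 ng/hr
Concentration = 1320 mcg ÷ 117 mL = 11.28205 mcg/mL = 11282.05 ng/mL
Rate = 26275.2 ng/hr ÷ 11282.05 ng/mL = 2.328938 mL/hr
Volume infused so far = 2.328938 mL/hr × 2.5 hr = 5.822345 mL
Volume remaining = 117 − 5.822345 = 111.1777 mL
New rate:
Dose = 17 ng/kg/min × 18.4 kg = 312.8 ng/min
312.8 ng/min × 60 min/hr = 18768 ng/hr
Rate = 18768 ng/hr ÷ 11282.05 ng/mL = 1.663527 mL/hr
Time remaining = 111.1777 mL ÷ 1.663527 mL/hr = 66.83248 hr

66.8 hours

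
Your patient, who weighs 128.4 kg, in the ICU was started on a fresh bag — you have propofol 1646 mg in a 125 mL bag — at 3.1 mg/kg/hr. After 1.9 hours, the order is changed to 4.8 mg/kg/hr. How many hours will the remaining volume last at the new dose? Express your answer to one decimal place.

1.4 hours

Initial rate:
Dose = 3.1 mg/kg/hr × 128.4 kg = 398.04 mg/hr
Concentration = 1646 mg ÷ 125 mL = 13.168 mg/mL
Rate = 398.04 mg/hr ÷ 13.168 mg/mL = 30.22783 mL/hr
Volume infused so far = 30.22783 mL/hr × 1.9 hr = 57.43287 mL
Volume remaining = 125 − 57.43287 = 67.56713 mL
New rate:
Dose = 4.8 mg/kg/hr × 128.4 kg = 616.32 mg/hr
Rate = 616.32 mg/hr ÷ 13.168 mg/mL = 46.80437 mL/hr
Time remaining = 67.56713 mL ÷ 46.80437 mL/hr = 1.443607 hr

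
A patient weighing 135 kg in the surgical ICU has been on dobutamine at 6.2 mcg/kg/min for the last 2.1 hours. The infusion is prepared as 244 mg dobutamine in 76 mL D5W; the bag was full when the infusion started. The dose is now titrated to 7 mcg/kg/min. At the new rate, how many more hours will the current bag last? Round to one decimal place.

Initial rate:
Dose = 6.2 mcg/kg/min × 135 kg = 837 mcg/min
837 mcg/min × 60 min/hr = 50220 mcg/hr
Concentration = 244 mg ÷ 76 mL = 3.210526 mg/mL = 3210.526 mcg/mL
Rate = 50220 mcg/hr ÷ 3210.526 mcg/mL = 15.6423 mL/hr
Volume infused so far = 15.6423 mL/hr × 2.1 hr = 32.84882 mL
Volume remaining = 76 − 32.84882 = 43.15118 mL
New rate:
Dose = 7 mcg/kg/min × 135 kg = 945 mcg/min
945 mcg/min × 60 min/hr = 56700 mcg/hr
Rate = 56700 mcg/hr ÷ 3210.526 mcg/mL = 17.66066 mL/hr
Time remaining = 43.15118 mL ÷ 17.66066 mL/hr = 2.443351 hr

2.4 hours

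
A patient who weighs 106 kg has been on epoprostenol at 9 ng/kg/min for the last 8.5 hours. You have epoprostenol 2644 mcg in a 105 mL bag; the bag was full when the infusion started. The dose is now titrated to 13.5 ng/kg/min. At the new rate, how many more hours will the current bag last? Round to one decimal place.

Initial rate:
Dose = 9 ng/kg/min × 106 kg = 954 ng/min
954 ng/min × 60 min/hr = 57240 ng/hr
Concentration = 2644 mcg ÷ 105 mL = 25.18095 mcg/mL = 25180.95 ng/mL
Rate = 57240 ng/hr ÷ 25180.95 ng/mL = 2.273147 mL/hr
Volume infused so far = 2.273147 mL/hr × 8.5 hr = 19.32175 mL
Volume remaining = 105 − 19.32175 = 85.67825 mL
New rate:
Dose = 13.5 ng/kg/min × 106 kg = 1431 ng/min
1431 ng/min × 60 min/hr = 85860 ng/hr
Rate = 85860 ng/hr ÷ 25180.95 ng/mL = 3.40972 mL/hr
Time remaining = 85.67825 mL ÷ 3.40972 mL/hr = 25.12765 hr

25.1 hours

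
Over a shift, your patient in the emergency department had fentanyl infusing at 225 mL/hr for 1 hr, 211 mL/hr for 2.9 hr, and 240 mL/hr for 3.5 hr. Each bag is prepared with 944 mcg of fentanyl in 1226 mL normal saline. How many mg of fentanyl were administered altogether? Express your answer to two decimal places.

Concentration = 944 mcg ÷ 1226 mL = 0.7699837 mcg/mL
Stage 1: 225 mL/hr × 1 hr = 225 mL → 225 mL × 0.7699837 mcg/mL = 173.2463 mcg
Stage 2: 211 mL/hr × 2.9 hr = 611.9 mL → 611.9 mL × 0.7699837 mcg/mL = 471.153 mcg
Stage 3: 240 mL/hr × 3.5 hr = 840 mL → 840 mL × 0.7699837 mcg/mL = 646.7863 mcg
Total = 173.2463 + 471.153 + 646.7863 = 1291.186 mcg = 1.291186 mg

1.29 mg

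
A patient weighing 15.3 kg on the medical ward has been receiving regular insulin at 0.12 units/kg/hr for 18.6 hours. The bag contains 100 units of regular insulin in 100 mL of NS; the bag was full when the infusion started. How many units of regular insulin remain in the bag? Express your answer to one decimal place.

65.9 units

Dose = 0.12 units/kg/hr × 15.3 kg = 1.836 units/hr
Concentration = 100 units ÷ 100 mL = 1 units/mL
Rate = 1.836 units/hr ÷ 1 units/mL = 1.836 mL/hr
Volume infused = 1.836 mL/hr × 18.6 hr = 34.1496 mL
Volume remaining = 100 − 34.1496 = 65.8504 mL
Drug remaining = 65.8504 mL × 1 units/mL = 65.8504 units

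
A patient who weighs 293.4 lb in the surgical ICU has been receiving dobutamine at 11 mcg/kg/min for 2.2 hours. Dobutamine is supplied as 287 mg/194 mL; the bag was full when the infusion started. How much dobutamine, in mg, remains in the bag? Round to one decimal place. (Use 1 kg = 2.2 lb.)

Weight = 293.4 lb ÷ 2.2 lb/kg = 133.3636 kg
Dose = 11 mcg/kg/min × 133.3636 kg = 1467 mcg/min
1467 mcg/min × 60 min/hr = 88020 mcg/hr
Concentration = 287 mg ÷ 194 mL = 1.479381 mg/mL = 1479.381 mcg/mL
Rate = 88020 mcg/hr ÷ 1479.381 mcg/mL = 59.49784 mL/hr
Volume infused = 59.49784 mL/hr × 2.2 hr = 130.8952 mL
Volume remaining = 194 − 130.8952 = 63.10475 mL
Drug remaining = 63.10475 mL × 1479.381 mcg/mL = 93356 mcg = 93.356 mg

93.4 mg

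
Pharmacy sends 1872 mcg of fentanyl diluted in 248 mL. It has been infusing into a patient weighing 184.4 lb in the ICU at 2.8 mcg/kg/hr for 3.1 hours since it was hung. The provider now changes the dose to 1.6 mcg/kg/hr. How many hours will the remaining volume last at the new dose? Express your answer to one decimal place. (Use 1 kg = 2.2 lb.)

8.5 hours

Initial rate:
Weight = 184.4 lb ÷ 2.2 lb/kg = 83.81818 kg
Dose = 2.8 mcg/kg/hr × 83.81818 kg = 234.6909 mcg/hr
Concentration = 1872 mcg ÷ 248 mL = 7.548387 mcg/mL
Rate = 234.6909 mcg/hr ÷ 7.548387 mcg/mL = 31.09153 mL/hr
Volume infused so far = 31.09153 mL/hr × 3.1 hr = 96.38375 mL
Volume remaining = 248 − 96.38375 = 151.6163 mL
New rate:
Dose = 1.6 mcg/kg/hr × 83.81818 kg = 134.1091 mcg/hr
Rate = 134.1091 mcg/hr ÷ 7.548387 mcg/mL = 17.76659 mL/hr
Time remaining = 151.6163 mL ÷ 17.76659 mL/hr = 8.533785 hr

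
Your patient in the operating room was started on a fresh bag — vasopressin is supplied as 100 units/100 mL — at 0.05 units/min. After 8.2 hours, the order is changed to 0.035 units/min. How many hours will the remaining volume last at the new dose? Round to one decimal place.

35.9 hours

Initial rate:
0.05 units/min × 60 min/hr = 3 units/hr
Concentration = 100 units ÷ 100 mL = 1 units/mL
Rate = 3 units/hr ÷ 1 units/mL = 3 mL/hr
Volume infused so far = 3 mL/hr × 8.2 hr = 24.6 mL
Volume remaining = 100 − 24.6 = 75.4 mL
New rate:
0.035 units/min × 60 min/hr = 2.1 units/hr
Rate = 2.1 units/hr ÷ 1 units/mL = 2.1 mL/hr
Time remaining = 75.4 mL ÷ 2.1 mL/hr = 35.90476 hr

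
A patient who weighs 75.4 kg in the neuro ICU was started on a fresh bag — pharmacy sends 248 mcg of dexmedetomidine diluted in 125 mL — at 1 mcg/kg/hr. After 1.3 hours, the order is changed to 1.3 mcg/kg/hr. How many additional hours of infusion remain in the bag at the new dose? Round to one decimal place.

1.5 hours

Initial rate:
Dose = 1 mcg/kg/hr × 75.4 kg = 75.4 mcg/hr
Concentration = 248 mcg ÷ 125 mL = 1.984 mcg/mL
Rate = 75.4 mcg/hr ÷ 1.984 mcg/mL = 38.00403 mL/hr
Volume infused so far = 38.00403 mL/hr × 1.3 hr = 49.40524 mL
Volume remaining = 125 − 49.40524 = 75.59476 mL
New rate:
Dose = 1.3 mcg/kg/hr × 75.4 kg = 98.02 mcg/hr
Rate = 98.02 mcg/hr ÷ 1.984 mcg/mL = 49.40524 mL/hr
Time remaining = 75.59476 mL ÷ 49.40524 mL/hr = 1.530096 hr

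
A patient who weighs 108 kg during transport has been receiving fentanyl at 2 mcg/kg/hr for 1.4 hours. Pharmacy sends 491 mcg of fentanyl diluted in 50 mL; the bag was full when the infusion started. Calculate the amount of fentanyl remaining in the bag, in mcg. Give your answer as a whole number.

Dose = 2 mcg/kg/hr × 108 kg = 216 mcg/hr
Concentration = 491 mcg ÷ 50 mL = 9.82 mcg/mL
Rate = 216 mcg/hr ÷ 9.82 mcg/mL = 21.99593 mL/hr
Volume infused = 21.99593 mL/hr × 1.4 hr = 30.7943 mL
Volume remaining = 50 − 30.7943 = 19.2057 mL
Drug remaining = 19.2057 mL × 9.82 mcg/mL = 188.6 mcg

189 mcg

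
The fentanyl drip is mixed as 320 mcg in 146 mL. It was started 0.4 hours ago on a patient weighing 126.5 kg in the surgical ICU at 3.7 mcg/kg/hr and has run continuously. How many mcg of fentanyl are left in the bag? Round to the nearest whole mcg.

Dose = 3.7 mcg/kg/hr × 126.5 kg = 468.05 mcg/hr
Concentration = 320 mcg ÷ 146 mL = 2.191781 mcg/mL
Rate = 468.05 mcg/hr ÷ 2.191781 mcg/mL = 213.5478 mL/hr
Volume infused = 213.5478 mL/hr × 0.4 hr = 85.41913 mL
Volume remaining = 146 − 85.41913 = 60.58087 mL
Drug remaining = 60.58087 mL × 2.191781 mcg/mL = 132.78 mcg

133 mcg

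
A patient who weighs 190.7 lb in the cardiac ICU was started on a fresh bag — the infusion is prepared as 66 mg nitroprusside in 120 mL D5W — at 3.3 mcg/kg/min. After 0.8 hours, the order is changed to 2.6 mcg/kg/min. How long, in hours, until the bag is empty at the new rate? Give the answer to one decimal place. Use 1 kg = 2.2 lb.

Initial rate:
Weight = 190.7 lb ÷ 2.2 lb/kg = 86.68182 kg
Dose = 3.3 mcg/kg/min × 86.68182 kg = 286.05 mcg/min
286.05 mcg/min × 60 min/hr = 17163 mcg/hr
Concentration = 66 mg ÷ 120 mL = 0.55 mg/mL = 550 mcg/mL
Rate = 17163 mcg/hr ÷ 550 mcg/mL = 31.20545 mL/hr
Volume infused so far = 31.20545 mL/hr × 0.8 hr = 24.96436 mL
Volume remaining = 120 − 24.96436 = 95.03564 mL
New rate:
Dose = 2.6 mcg/kg/min × 86.68182 kg = 225.3727 mcg/min
225.3727 mcg/min × 60 min/hr = 13522.36 mcg/hr
Rate = 13522.36 mcg/hr ÷ 550 mcg/mL = 24.58612 mL/hr
Time remaining = 95.03564 mL ÷ 24.58612 mL/hr = 3.865419 hr

3.9 hours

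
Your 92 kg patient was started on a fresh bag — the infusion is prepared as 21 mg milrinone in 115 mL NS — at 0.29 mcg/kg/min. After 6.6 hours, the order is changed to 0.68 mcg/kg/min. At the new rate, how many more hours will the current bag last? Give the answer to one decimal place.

2.8 hours

Initial rate:
Dose = 0.29 mcg/kg/min × 92 kg = 26.68 mcg/min
26.68 mcg/min × 60 min/hr = 1600.8 mcg/hr
Concentration = 21 mg ÷ 115 mL = 0.1826087 mg/mL = 182.6087 mcg/mL
Rate = 1600.8 mcg/hr ÷ 182.6087 mcg/mL = 8.766286 mL/hr
Volume infused so far = 8.766286 mL/hr × 6.6 hr = 57.85749 mL
Volume remaining = 115 − 57.85749 = 57.14251 mL
New rate:
Dose = 0.68 mcg/kg/min × 92 kg = 62.56 mcg/min
62.56 mcg/min × 60 min/hr = 3753.6 mcg/hr
Rate = 3753.6 mcg/hr ÷ 182.6087 mcg/mL = 20.55543 mL/hr
Time remaining = 57.14251 mL ÷ 20.55543 mL/hr = 2.779923 hr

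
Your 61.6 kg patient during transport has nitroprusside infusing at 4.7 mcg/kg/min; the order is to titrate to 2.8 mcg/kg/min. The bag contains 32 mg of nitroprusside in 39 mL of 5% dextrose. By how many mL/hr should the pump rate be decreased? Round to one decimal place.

8.6 mL/hr

At the current dose:
Dose = 4.7 mcg/kg/min × 61.6 kg = 289.52 mcg/min
289.52 mcg/min × 60 min/hr = 17371.2 mcg/hr
Concentration = 32 mg ÷ 39 mL = 0.8205128 mg/mL = 820.5128 mcg/mL
Rate = 17371.2 mcg/hr ÷ 820.5128 mcg/mL = 21.17115 mL/hr
At the new dose:
Dose = 2.8 mcg/kg/min × 61.6 kg = 172.48 mcg/min
172.48 mcg/min × 60 min/hr = 10348.8 mcg/hr
Rate = 10348.8 mcg/hr ÷ 820.5128 mcg/mL = 12.6126 mL/hr
Change = 12.6126 − 21.17115 = -8.55855 mL/hr → 8.55855 mL/hr decrease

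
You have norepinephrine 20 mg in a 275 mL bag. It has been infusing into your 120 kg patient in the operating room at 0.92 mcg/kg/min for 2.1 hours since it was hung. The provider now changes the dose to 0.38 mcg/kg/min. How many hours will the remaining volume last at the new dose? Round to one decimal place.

Initial rate:
Dose = 0.92 mcg/kg/min × 120 kg = 110.4 mcg/min
110.4 mcg/min × 60 min/hr = 6624 mcg/hr
Concentration = 20 mg ÷ 275 mL = 0.07272727 mg/mL = 72.72727 mcg/mL
Rate = 6624 mcg/hr ÷ 72.72727 mcg/mL = 91.08 mL/hr
Volume infused so far = 91.08 mL/hr × 2.1 hr = 191.268 mL
Volume remaining = 275 − 191.268 = 83.732 mL
New rate:
Dose = 0.38 mcg/kg/min × 120 kg = 45.6 mcg/min
45.6 mcg/min × 60 min/hr = 2736 mcg/hr
Rate = 2736 mcg/hr ÷ 72.72727 mcg/mL = 37.62 mL/hr
Time remaining = 83.732 mL ÷ 37.62 mL/hr = 2.225731 hr

2.2 hours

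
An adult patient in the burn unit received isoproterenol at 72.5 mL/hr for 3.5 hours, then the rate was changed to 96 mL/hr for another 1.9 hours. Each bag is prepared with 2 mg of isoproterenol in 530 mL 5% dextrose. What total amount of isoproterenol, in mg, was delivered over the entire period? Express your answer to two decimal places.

1.65 mg

Concentration = 2 mg ÷ 530 mL = 0.003773585 mg/mL
Stage 1: 72.5 mL/hr × 3.5 hr = 253.75 mL → 253.75 mL × 0.003773585 mg/mL = 0.9575472 mg
Stage 2: 96 mL/hr × 1.9 hr = 182.4 mL → 182.4 mL × 0.003773585 mg/mL = 0.6883019 mg
Total = 0.9575472 + 0.6883019 = 1.645849 mg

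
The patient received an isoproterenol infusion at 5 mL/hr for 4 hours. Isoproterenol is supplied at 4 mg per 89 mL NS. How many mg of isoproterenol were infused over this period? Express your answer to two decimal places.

0.90 mg

Concentration = 4 mg ÷ 89 mL = 0.04494382 mg/mL = 44.94382 mcg/mL
Drug rate = 5 mL/hr × 44.94382 mcg/mL = 224.7191 mcg/hr
Total = 224.7191 mcg/hr × 4 hr = 898.8764 mcg = 0.8988764 mg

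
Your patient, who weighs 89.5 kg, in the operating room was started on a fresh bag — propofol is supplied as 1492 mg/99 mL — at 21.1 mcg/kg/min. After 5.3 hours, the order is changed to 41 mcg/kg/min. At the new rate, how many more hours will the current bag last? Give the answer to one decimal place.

Initial rate:
Dose = 21.1 mcg/kg/min × 89.5 kg = 1888.45 mcg/min
1888.45 mcg/min × 60 min/hr = 113307 mcg/hr
Concentration = 1492 mg ÷ 99 mL = 15.07071 mg/mL = 15070.71 mcg/mL
Rate = 113307 mcg/hr ÷ 15070.71 mcg/mL = 7.51836 mL/hr
Volume infused so far = 7.51836 mL/hr × 5.3 hr = 39.84731 mL
Volume remaining = 99 − 39.84731 = 59.15269 mL
New rate:
Dose = 41 mcg/kg/min × 89.5 kg = 3669.5 mcg/min
3669.5 mcg/min × 60 min/hr = 220170 mcg/hr
Rate = 220170 mcg/hr ÷ 15070.71 mcg/mL = 14.60914 mL/hr
Time remaining = 59.15269 mL ÷ 14.60914 mL/hr = 4.049021 hr

4.0 hours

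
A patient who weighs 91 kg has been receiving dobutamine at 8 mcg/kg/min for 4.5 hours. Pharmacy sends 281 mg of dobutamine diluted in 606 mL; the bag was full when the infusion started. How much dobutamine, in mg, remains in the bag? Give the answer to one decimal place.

Dose = 8 mcg/kg/min × 91 kg = 728 mcg/min
728 mcg/min × 60 min/hr = 43680 mcg/hr
Concentration = 281 mg ÷ 606 mL = 0.4636964 mg/mL = 463.6964 mcg/mL
Rate = 43680 mcg/hr ÷ 463.6964 mcg/mL = 94.19957 mL/hr
Volume infused = 94.19957 mL/hr × 4.5 hr = 423.8981 mL
Volume remaining = 606 − 423.8981 = 182.1019 mL
Drug remaining = 182.1019 mL × 463.6964 mcg/mL = 84440 mcg = 84.44 mg

84.4 mg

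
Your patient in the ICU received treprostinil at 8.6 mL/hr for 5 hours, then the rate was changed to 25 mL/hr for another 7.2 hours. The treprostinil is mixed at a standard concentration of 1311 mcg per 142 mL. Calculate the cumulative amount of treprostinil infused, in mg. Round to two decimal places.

Concentration = 1311 mcg ÷ 142 mL = 9.232394 mcg/mL
Stage 1: 8.6 mL/hr × 5 hr = 43 mL → 43 mL × 9.232394 mcg/mL = 396.993 mcg
Stage 2: 25 mL/hr × 7.2 hr = 180 mL → 180 mL × 9.232394 mcg/mL = 1661.831 mcg
Total = 396.993 + 1661.831 = 2058.824 mcg = 2.058824 mg

2.06 mg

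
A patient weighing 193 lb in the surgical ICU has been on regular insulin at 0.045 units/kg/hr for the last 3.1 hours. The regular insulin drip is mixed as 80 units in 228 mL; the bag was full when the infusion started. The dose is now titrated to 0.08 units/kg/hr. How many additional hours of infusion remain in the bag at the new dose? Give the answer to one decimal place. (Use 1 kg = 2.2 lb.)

Initial rate:
Weight = 193 lb ÷ 2.2 lb/kg = 87.72727 kg
Dose = 0.045 units/kg/hr × 87.72727 kg = 3.947727 units/hr
Concentration = 80 units ÷ 228 mL = 0.3508772 units/mL
Rate = 3.947727 units/hr ÷ 0.3508772 units/mL = 11.25102 mL/hr
Volume infused so far = 11.25102 mL/hr × 3.1 hr = 34.87817 mL
Volume remaining = 228 − 34.87817 = 193.1218 mL
New rate:
Dose = 0.08 units/kg/hr × 87.72727 kg = 7.018182 units/hr
Rate = 7.018182 units/hr ÷ 0.3508772 units/mL = 20.00182 mL/hr
Time remaining = 193.1218 mL ÷ 20.00182 mL/hr = 9.655214 hr

9.7 hours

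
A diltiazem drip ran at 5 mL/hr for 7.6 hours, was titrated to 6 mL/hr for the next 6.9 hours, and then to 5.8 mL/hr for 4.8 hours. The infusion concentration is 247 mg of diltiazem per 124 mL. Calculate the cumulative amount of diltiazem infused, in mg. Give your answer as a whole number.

Concentration = 247 mg ÷ 124 mL = 1.991935 mg/mL
Stage 1: 5 mL/hr × 7.6 hr = 38 mL → 38 mL × 1.991935 mg/mL = 75.69355 mg
Stage 2: 6 mL/hr × 6.9 hr = 41.4 mL → 41.4 mL × 1.991935 mg/mL = 82.46613 mg
Stage 3: 5.8 mL/hr × 4.8 hr = 27.84 mL → 27.84 mL × 1.991935 mg/mL = 55.45548 mg
Total = 75.69355 + 82.46613 + 55.45548 = 213.6152 mg

214 mg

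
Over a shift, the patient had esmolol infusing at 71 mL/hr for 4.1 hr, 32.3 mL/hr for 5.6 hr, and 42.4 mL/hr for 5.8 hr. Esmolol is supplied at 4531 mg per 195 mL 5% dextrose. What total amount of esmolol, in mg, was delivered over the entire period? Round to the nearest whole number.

16681 mg

Concentration = 4531 mg ÷ 195 mL = 23.2359 mg/mL
Stage 1: 71 mL/hr × 4.1 hr = 291.1 mL → 291.1 mL × 23.2359 mg/mL = 6763.97 mg
Stage 2: 32.3 mL/hr × 5.6 hr = 180.88 mL → 180.88 mL × 23.2359 mg/mL = 4202.909 mg
Stage 3: 42.4 mL/hr × 5.8 hr = 245.92 mL → 245.92 mL × 23.2359 mg/mL = 5714.172 mg
Total = 6763.97 + 4202.909 + 5714.172 = 16681.05 mg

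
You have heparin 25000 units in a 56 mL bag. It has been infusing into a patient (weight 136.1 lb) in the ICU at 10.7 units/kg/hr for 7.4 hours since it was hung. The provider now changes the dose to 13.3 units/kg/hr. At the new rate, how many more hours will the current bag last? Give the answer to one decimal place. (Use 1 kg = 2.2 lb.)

Initial rate:
Weight = 136.1 lb ÷ 2.2 lb/kg = 61.86364 kg
Dose = 10.7 units/kg/hr × 61.86364 kg = 661.9409 units/hr
Concentration = 25000 units ÷ 56 mL = 446.4286 units/mL
Rate = 661.9409 units/hr ÷ 446.4286 units/mL = 1.482748 mL/hr
Volume infused so far = 1.482748 mL/hr × 7.4 hr = 10.97233 mL
Volume remaining = 56 − 10.97233 = 45.02767 mL
New rate:
Dose = 13.3 units/kg/hr × 61.86364 kg = 822.7864 units/hr
Rate = 822.7864 units/hr ÷ 446.4286 units/mL = 1.843041 mL/hr
Time remaining = 45.02767 mL ÷ 1.843041 mL/hr = 24.43117 hr

24.4 hours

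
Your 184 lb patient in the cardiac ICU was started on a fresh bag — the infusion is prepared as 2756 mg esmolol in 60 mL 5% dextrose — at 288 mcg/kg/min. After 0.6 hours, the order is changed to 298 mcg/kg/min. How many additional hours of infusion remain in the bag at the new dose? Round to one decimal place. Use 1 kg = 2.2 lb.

1.3 hours

Initial rate:
Weight = 184 lb ÷ 2.2 lb/kg = 83.63636 kg
Dose = 288 mcg/kg/min × 83.63636 kg = 24087.27 mcg/min
24087.27 mcg/min × 60 min/hr = 1445236 mcg/hr
Concentration = 2756 mg ÷ 60 mL = 45.93333 mg/mL = 45933.33 mcg/mL
Rate = 1445236 mcg/hr ÷ 45933.33 mcg/mL = 31.46378 mL/hr
Volume infused so far = 31.46378 mL/hr × 0.6 hr = 18.87827 mL
Volume remaining = 60 − 18.87827 = 41.12173 mL
New rate:
Dose = 298 mcg/kg/min × 83.63636 kg = 24923.64 mcg/min
24923.64 mcg/min × 60 min/hr = 1495418 mcg/hr
Rate = 1495418 mcg/hr ÷ 45933.33 mcg/mL = 32.55627 mL/hr
Time remaining = 41.12173 mL ÷ 32.55627 mL/hr = 1.263097 hr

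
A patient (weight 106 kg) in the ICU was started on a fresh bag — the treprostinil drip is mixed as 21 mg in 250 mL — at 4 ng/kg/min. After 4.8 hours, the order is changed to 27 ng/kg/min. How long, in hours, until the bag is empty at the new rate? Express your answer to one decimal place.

Initial rate:
Dose = 4 ng/kg/min × 106 kg = 424 ng/min
424 ng/min × 60 min/hr = 25440 ng/hr
Concentration = 21 mg ÷ 250 mL = 0.084 mg/mL = 84000 ng/mL
Rate = 25440 ng/hr ÷ 84000 ng/mL = 0.3028571 mL/hr
Volume infused so far = 0.3028571 mL/hr × 4.8 hr = 1.453714 mL
Volume remaining = 250 − 1.453714 = 248.5463 mL
New rate:
Dose = 27 ng/kg/min × 106 kg = 2862 ng/min
2862 ng/min × 60 min/hr = 171720 ng/hr
Rate = 171720 ng/hr ÷ 84000 ng/mL = 2.044286 mL/hr
Time remaining = 248.5463 mL ÷ 2.044286 mL/hr = 121.581 hr

121.6 hours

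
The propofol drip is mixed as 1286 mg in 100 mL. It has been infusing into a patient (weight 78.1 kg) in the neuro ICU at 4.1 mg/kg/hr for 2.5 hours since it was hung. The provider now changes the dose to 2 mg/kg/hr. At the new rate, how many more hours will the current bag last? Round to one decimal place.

Initial rate:
Dose = 4.1 mg/kg/hr × 78.1 kg = 320.21 mg/hr
Concentration = 1286 mg ÷ 100 mL = 12.86 mg/mL
Rate = 320.21 mg/hr ÷ 12.86 mg/mL = 24.89969 mL/hr
Volume infused so far = 24.89969 mL/hr × 2.5 hr = 62.24922 mL
Volume remaining = 100 − 62.24922 = 37.75078 mL
New rate:
Dose = 2 mg/kg/hr × 78.1 kg = 156.2 mg/hr
Rate = 156.2 mg/hr ÷ 12.86 mg/mL = 12.14619 mL/hr
Time remaining = 37.75078 mL ÷ 12.14619 mL/hr = 3.108035 hr

3.1 hours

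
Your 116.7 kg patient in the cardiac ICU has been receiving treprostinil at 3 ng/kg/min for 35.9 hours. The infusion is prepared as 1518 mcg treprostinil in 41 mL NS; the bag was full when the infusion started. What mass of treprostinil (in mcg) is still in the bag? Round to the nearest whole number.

Dose = 3 ng/kg/min × 116.7 kg = 350.1 ng/min
350.1 ng/min × 60 min/hr = 21006 ng/hr
Concentration = 1518 mcg ÷ 41 mL = 37.02439 mcg/mL = 37024.39 ng/mL
Rate = 21006 ng/hr ÷ 37024.39 ng/mL = 0.5673557 mL/hr
Volume infused = 0.5673557 mL/hr × 35.9 hr = 20.36807 mL
Volume remaining = 41 − 20.36807 = 20.63193 mL
Drug remaining = 20.63193 mL × 37024.39 ng/mL = 763884.6 ng = 763.8846 mcg

764 mcg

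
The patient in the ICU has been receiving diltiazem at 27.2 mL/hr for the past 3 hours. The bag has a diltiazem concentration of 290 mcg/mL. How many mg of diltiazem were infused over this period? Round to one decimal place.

23.7 mg

Concentration = 290 mcg/mL = 0.29 mg/mL
Drug rate = 27.2 mL/hr × 0.29 mg/mL = 7.888 mg/hr
Total = 7.888 mg/hr × 3 hr = 23.664 mg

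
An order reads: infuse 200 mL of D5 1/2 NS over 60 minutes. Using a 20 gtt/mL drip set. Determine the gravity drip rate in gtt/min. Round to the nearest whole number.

67 gtt/min

200 mL ÷ (60 min) = 3.333333 mL/min
3.333333 mL/min × 20 gtt/mL = 66.66667 gtt/min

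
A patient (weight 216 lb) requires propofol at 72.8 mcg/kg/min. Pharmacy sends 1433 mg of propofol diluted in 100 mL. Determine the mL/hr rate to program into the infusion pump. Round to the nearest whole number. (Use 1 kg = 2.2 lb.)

Weight = 216 lb ÷ 2.2 lb/kg = 98.18182 kg
Dose = 72.8 mcg/kg/min × 98.18182 kg = 7147.636 mcg/min
7147.636 mcg/min × 60 min/hr = 428858.2 mcg/hr
Concentration = 1433 mg ÷ 100 mL = 14.33 mg/mL = 14330 mcg/mL
Rate = 428858.2 mcg/hr ÷ 14330 mcg/mL = 29.9273 mL/hr

30 mL/hr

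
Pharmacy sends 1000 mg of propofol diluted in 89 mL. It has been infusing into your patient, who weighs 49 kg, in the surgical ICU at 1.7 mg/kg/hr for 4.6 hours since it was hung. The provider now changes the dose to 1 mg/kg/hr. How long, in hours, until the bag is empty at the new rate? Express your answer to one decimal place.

Initial rate:
Dose = 1.7 mg/kg/hr × 49 kg = 83.3 mg/hr
Concentration = 1000 mg ÷ 89 mL = 11.23596 mg/mL
Rate = 83.3 mg/hr ÷ 11.23596 mg/mL = 7.4137 mL/hr
Volume infused so far = 7.4137 mL/hr × 4.6 hr = 34.10302 mL
Volume remaining = 89 − 34.10302 = 54.89698 mL
New rate:
Dose = 1 mg/kg/hr × 49 kg = 49 mg/hr
Rate = 49 mg/hr ÷ 11.23596 mg/mL = 4.361 mL/hr
Time remaining = 54.89698 mL ÷ 4.361 mL/hr = 12.58816 hr

12.6 hours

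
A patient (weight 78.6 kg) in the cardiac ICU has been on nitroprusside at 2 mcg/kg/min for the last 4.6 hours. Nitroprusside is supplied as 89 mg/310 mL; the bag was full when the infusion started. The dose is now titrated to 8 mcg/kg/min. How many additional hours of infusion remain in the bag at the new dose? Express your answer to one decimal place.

Initial rate:
Dose = 2 mcg/kg/min × 78.6 kg = 157.2 mcg/min
157.2 mcg/min × 60 min/hr = 9432 mcg/hr
Concentration = 89 mg ÷ 310 mL = 0.2870968 mg/mL = 287.0968 mcg/mL
Rate = 9432 mcg/hr ÷ 287.0968 mcg/mL = 32.85303 mL/hr
Volume infused so far = 32.85303 mL/hr × 4.6 hr = 151.124 mL
Volume remaining = 310 − 151.124 = 158.876 mL
New rate:
Dose = 8 mcg/kg/min × 78.6 kg = 628.8 mcg/min
628.8 mcg/min × 60 min/hr = 37728 mcg/hr
Rate = 37728 mcg/hr ÷ 287.0968 mcg/mL = 131.4121 mL/hr
Time remaining = 158.876 mL ÷ 131.4121 mL/hr = 1.208991 hr

1.2 hours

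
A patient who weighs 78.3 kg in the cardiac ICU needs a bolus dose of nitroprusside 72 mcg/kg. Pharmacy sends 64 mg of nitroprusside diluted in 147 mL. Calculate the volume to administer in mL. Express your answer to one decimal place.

Dose = 72 mcg/kg × 78.3 kg = 5637.6 mcg
Concentration = 64 mg ÷ 147 mL = 0.4353741 mg/mL = 435.3741 mcg/mL
Volume = 5637.6 mcg ÷ 435.3741 mcg/mL = 12.94886 mL

12.9 mL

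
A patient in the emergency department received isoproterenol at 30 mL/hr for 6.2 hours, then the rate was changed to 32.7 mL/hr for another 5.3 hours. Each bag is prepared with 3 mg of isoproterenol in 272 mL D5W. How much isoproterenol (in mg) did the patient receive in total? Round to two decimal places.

Concentration = 3 mg ÷ 272 mL = 0.01102941 mg/mL
Stage 1: 30 mL/hr × 6.2 hr = 186 mL → 186 mL × 0.01102941 mg/mL = 2.051471 mg
Stage 2: 32.7 mL/hr × 5.3 hr = 173.31 mL → 173.31 mL × 0.01102941 mg/mL = 1.911507 mg
Total = 2.051471 + 1.911507 = 3.962978 mg

3.96 mg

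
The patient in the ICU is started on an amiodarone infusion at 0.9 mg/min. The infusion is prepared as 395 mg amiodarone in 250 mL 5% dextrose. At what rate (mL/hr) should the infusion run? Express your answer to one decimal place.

0.9 mg/min × 60 min/hr = 54 mg/hr
Concentration = 395 mg ÷ 250 mL = 1.58 mg/mL
Rate = 54 mg/hr ÷ 1.58 mg/mL = 34.17722 mL/hr

34.2 mL/hr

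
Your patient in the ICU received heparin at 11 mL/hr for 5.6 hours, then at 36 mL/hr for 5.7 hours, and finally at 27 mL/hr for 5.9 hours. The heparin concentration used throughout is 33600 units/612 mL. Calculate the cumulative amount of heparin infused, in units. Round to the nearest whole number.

Concentration = 33600 units ÷ 612 mL = 54.90196 units/mL
Stage 1: 11 mL/hr × 5.6 hr = 61.6 mL → 61.6 mL × 54.90196 units/mL = 3381.961 units
Stage 2: 36 mL/hr × 5.7 hr = 205.2 mL → 205.2 mL × 54.90196 units/mL = 11265.88 units
Stage 3: 27 mL/hr × 5.9 hr = 159.3 mL → 159.3 mL × 54.90196 units/mL = 8745.882 units
Total = 3381.961 + 11265.88 + 8745.882 = 23393.73 units

23394 units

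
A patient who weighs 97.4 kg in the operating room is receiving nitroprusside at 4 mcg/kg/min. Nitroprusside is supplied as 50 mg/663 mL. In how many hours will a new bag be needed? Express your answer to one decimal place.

2.1 hours

Dose = 4 mcg/kg/min × 97.4 kg = 389.6 mcg/min
389.6 mcg/min × 60 min/hr = 23376 mcg/hr
Concentration = 50 mg ÷ 663 mL = 0.07541478 mg/mL = 75.41478 mcg/mL
Rate = 23376 mcg/hr ÷ 75.41478 mcg/mL = 309.9658 mL/hr
Duration = 663 mL ÷ 309.9658 mL/hr = 2.138946 hr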